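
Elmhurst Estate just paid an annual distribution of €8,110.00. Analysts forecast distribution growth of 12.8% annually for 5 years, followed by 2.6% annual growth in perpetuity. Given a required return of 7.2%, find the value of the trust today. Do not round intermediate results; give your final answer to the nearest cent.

€280701.30

D_1 = 9148.08000
D_2 = 10319.03424
D_3 = 11639.87062
D_4 = 13129.77406
D_5 = 14810.38514
Terminal value at year 5: TV = D_5×(1+g_2)/(r−g_2) = 15195.45516/0.046 = 330335.98165
P_0 = D_1/(1+r)^1 + D_2/(1+r)^2 + D_3/(1+r)^3 + D_4/(1+r)^4 + D_5/(1+r)^5 + TV/(1+r)^5
    = 8533.65672 + 8979.44475 + 9448.52023 + 9942.09964 + 10461.46305 + 233336.11075 = 280701.29514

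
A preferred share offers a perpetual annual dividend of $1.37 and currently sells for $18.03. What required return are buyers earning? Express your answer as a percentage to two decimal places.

7.60%

P = C/r ⇒ r = C/P = $1.37/$18.03 = 0.075984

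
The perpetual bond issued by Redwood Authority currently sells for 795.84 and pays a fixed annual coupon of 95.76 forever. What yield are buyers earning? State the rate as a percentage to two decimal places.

12.03%

P = C/r ⇒ r = C/P = 95.76/795.84 = 0.120326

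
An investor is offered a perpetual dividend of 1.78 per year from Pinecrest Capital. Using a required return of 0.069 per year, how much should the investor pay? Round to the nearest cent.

Level perpetuity: PV = C / r = 1.78 / 0.069 = 25.80

25.80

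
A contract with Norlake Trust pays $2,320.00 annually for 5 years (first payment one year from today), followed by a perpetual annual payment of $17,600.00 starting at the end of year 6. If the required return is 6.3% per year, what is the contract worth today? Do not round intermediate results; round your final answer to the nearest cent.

PV of 5-year annuity: $2,320.00 × [1 − (1+0.063)^−5] / 0.063 = 9693.44028
Perpetuity value at year 5: $17,600.00 / 0.063 = 279365.07937
PV of perpetuity: 279365.07937 / (1+0.063)^5 = 205828.63586
Total PV = 9693.44028 + 205828.63586 = 215522.07614

$215522.08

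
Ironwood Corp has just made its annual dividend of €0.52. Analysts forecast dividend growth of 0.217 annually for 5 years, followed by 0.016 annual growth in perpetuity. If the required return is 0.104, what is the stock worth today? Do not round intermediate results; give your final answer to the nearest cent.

€13.29

D_1 = 0.63284
D_2 = 0.77017
D_3 = 0.93729
D_4 = 1.14068
D_5 = 1.38821
Terminal value at year 5: TV = D_5×(1+g_2)/(r−g_2) = 1.41042/0.088 = 16.02755
P_0 = D_1/(1+r)^1 + D_2/(1+r)^2 + D_3/(1+r)^3 + D_4/(1+r)^4 + D_5/(1+r)^5 + TV/(1+r)^5
    = 0.57322 + 0.63190 + 0.69657 + 0.76787 + 0.84647 + 9.77287 = 13.28890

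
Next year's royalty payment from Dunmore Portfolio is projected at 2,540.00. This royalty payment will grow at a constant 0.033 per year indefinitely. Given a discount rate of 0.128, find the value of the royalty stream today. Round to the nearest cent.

26736.84

Growing perpetuity: P = D₁ / (r − g) = 2,540.0000 / (0.128 − 0.033) = 26,736.84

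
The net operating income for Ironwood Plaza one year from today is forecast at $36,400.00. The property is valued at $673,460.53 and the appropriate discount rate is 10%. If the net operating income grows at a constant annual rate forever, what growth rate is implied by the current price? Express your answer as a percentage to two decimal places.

4.60%

P = D₁/(r−g) ⇒ g = r − D₁/P = 0.1 − $36,400.00/$673,460.53 = 0.045951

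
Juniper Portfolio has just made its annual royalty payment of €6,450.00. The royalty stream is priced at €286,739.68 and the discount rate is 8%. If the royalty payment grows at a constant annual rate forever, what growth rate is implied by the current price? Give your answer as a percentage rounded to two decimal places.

P = D₀(1+g)/(r−g) ⇒ P(r−g) = D₀(1+g) ⇒ g(P+D₀) = P·r − D₀
g = (P·r − D₀)/(P + D₀) = (€286,739.68×0.08 − €6,450.00) / (€286,739.68 + €6,450.00) = 0.056241

5.62%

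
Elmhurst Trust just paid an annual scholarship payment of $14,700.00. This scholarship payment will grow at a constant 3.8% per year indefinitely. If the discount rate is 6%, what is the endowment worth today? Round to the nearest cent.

$693572.73

D₁ = D₀ × (1 + g) = $14,700.00 × 1.038 = $15,258.6000
Growing perpetuity: P = D₁ / (r − g) = $15,258.6000 / (0.06 − 0.038) = $693,572.73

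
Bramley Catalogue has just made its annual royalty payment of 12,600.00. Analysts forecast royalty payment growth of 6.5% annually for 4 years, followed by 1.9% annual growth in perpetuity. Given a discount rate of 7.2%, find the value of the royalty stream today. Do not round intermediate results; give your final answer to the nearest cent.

285569.63

D_1 = 13419.00000
D_2 = 14291.23500
D_3 = 15220.16527
D_4 = 16209.47602
Terminal value at year 4: TV = D_4×(1+g_2)/(r−g_2) = 16517.45606/0.053 = 311650.11438
P_0 = D_1/(1+r)^1 + D_2/(1+r)^2 + D_3/(1+r)^3 + D_4/(1+r)^4 + TV/(1+r)^4
    = 12517.72388 + 12435.98501 + 12354.77989 + 12274.10502 + 235987.03797 = 285569.63177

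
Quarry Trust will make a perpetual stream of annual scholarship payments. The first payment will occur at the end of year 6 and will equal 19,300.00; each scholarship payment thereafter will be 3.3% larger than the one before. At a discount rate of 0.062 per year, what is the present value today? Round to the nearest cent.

492648.00

Value at end of year 5: C₁ / (r − g) = 19,300.00 / (0.062 − 0.033) = 665,517.2414
Discount to today: PV = 665,517.2414 / (1 + 0.062)^5 = 665,517.2414 / 1.350898 = 492,648.00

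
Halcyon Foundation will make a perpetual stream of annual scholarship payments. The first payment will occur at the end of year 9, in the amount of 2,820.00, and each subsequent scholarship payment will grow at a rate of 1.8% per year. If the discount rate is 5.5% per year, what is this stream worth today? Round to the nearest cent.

Value at end of year 8: C₁ / (r − g) = 2,820.00 / (0.055 − 0.018) = 76,216.2162
Discount to today: PV = 76,216.2162 / (1 + 0.055)^8 = 76,216.2162 / 1.534687 = 49,662.40

49662.40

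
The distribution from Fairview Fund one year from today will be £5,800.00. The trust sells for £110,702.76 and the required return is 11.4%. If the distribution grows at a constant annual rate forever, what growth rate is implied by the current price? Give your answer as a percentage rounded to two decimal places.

P = D₁/(r−g) ⇒ g = r − D₁/P = 0.114 − £5,800.00/£110,702.76 = 0.061607

6.16%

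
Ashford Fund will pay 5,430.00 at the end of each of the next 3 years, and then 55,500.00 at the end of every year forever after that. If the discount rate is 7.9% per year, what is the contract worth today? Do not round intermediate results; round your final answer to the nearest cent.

573263.21

PV of 3-year annuity: 5,430.00 × [1 − (1+0.079)^−3] / 0.079 = 14018.92516
Perpetuity value at year 3: 55,500.00 / 0.079 = 702531.64557
PV of perpetuity: 702531.64557 / (1+0.079)^3 = 559244.28901
Total PV = 14018.92516 + 559244.28901 = 573263.21416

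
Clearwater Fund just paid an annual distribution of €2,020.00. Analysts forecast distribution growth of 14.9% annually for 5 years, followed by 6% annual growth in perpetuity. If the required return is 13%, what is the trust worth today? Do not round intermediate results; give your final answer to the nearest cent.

€43869.16

D_1 = 2320.98000
D_2 = 2666.80602
D_3 = 3064.16012
D_4 = 3520.71997
D_5 = 4045.30725
Terminal value at year 5: TV = D_5×(1+g_2)/(r−g_2) = 4288.02569/0.07 = 61257.50979
P_0 = D_1/(1+r)^1 + D_2/(1+r)^2 + D_3/(1+r)^3 + D_4/(1+r)^4 + D_5/(1+r)^5 + TV/(1+r)^5
    = 2053.96460 + 2088.50029 + 2123.61667 + 2159.32350 + 2195.63070 + 33248.12210 = 43869.15785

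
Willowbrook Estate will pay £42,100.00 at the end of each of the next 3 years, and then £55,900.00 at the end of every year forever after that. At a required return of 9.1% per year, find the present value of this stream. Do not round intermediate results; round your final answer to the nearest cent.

£579416.01

PV of 3-year annuity: £42,100.00 × [1 − (1+0.091)^−3] / 0.091 = 106377.86452
Perpetuity value at year 3: £55,900.00 / 0.091 = 614285.71429
PV of perpetuity: 614285.71429 / (1+0.091)^3 = 473038.14595
Total PV = 106377.86452 + 473038.14595 = 579416.01048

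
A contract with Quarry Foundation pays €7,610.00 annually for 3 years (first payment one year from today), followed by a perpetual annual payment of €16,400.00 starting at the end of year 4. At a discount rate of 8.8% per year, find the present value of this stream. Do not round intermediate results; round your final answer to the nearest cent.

€164034.01

PV of 3-year annuity: €7,610.00 × [1 − (1+0.088)^−3] / 0.088 = 19332.02221
Perpetuity value at year 3: €16,400.00 / 0.088 = 186363.63636
PV of perpetuity: 186363.63636 / (1+0.088)^3 = 144701.98535
Total PV = 19332.02221 + 144701.98535 = 164034.00756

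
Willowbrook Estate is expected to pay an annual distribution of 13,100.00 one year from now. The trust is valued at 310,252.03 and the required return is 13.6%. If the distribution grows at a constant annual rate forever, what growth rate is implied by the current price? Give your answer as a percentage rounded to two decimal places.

P = D₁/(r−g) ⇒ g = r − D₁/P = 0.136 − 13,100.00/310,252.03 = 0.093776

9.38%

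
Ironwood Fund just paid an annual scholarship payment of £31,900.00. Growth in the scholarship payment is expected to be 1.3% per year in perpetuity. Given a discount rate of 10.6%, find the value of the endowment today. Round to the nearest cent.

D₁ = D₀ × (1 + g) = £31,900.00 × 1.013 = £32,314.7000
Growing perpetuity: P = D₁ / (r − g) = £32,314.7000 / (0.106 − 0.013) = £347,469.89

£347469.89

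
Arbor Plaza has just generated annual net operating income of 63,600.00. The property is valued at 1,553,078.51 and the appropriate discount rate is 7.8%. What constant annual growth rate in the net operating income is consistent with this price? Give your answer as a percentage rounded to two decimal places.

P = D₀(1+g)/(r−g) ⇒ P(r−g) = D₀(1+g) ⇒ g(P+D₀) = P·r − D₀
g = (P·r − D₀)/(P + D₀) = (1,553,078.51×0.078 − 63,600.00) / (1,553,078.51 + 63,600.00) = 0.035592

3.56%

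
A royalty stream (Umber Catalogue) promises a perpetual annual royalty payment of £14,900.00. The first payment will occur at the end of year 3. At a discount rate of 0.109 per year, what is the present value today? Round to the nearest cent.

£111146.73

Value at end of year 2: C / r = £14,900.00 / 0.109 = £136,697.2477
Discount to today: PV = £136,697.2477 / (1 + 0.109)^2 = £136,697.2477 / 1.229881 = £111,146.73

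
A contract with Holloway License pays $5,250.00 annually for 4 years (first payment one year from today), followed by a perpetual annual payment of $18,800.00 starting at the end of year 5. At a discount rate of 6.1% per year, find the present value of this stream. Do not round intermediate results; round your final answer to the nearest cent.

PV of 4-year annuity: $5,250.00 × [1 − (1+0.061)^−4] / 0.061 = 18150.22539
Perpetuity value at year 4: $18,800.00 / 0.061 = 308196.72131
PV of perpetuity: 308196.72131 / (1+0.061)^4 = 243201.62848
Total PV = 18150.22539 + 243201.62848 = 261351.85387

$261351.85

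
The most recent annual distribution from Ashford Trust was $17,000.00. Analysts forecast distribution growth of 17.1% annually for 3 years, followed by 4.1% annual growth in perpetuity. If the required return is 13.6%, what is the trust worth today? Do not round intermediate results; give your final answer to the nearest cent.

$258245.97

D_1 = 19907.00000
D_2 = 23311.09700
D_3 = 27297.29459
Terminal value at year 3: TV = D_3×(1+g_2)/(r−g_2) = 28416.48367/0.095 = 299120.88068
P_0 = D_1/(1+r)^1 + D_2/(1+r)^2 + D_3/(1+r)^3 + TV/(1+r)^3
    = 17523.76761 + 18063.67242 + 18620.21162 + 204038.31891 = 258245.97056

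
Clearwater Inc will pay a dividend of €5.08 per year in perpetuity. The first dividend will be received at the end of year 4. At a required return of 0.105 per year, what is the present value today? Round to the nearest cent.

Value at end of year 3: C / r = €5.08 / 0.105 = €48.3810
Discount to today: PV = €48.3810 / (1 + 0.105)^3 = €48.3810 / 1.349233 = €35.86

€35.86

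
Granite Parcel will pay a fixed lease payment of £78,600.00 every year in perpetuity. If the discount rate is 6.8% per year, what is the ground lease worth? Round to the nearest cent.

Level perpetuity: PV = C / r = £78,600.00 / 0.068 = £1,155,882.35

£1155882.35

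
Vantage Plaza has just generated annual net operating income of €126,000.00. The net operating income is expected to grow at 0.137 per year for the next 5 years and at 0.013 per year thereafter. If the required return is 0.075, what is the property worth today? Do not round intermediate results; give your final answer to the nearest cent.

€3472643.84

D_1 = 143262.00000
D_2 = 162888.89400
D_3 = 185204.67248
D_4 = 210577.71261
D_5 = 239426.85923
Terminal value at year 5: TV = D_5×(1+g_2)/(r−g_2) = 242539.40840/0.062 = 3911925.94201
P_0 = D_1/(1+r)^1 + D_2/(1+r)^2 + D_3/(1+r)^3 + D_4/(1+r)^4 + D_5/(1+r)^5 + TV/(1+r)^5
    = 133266.97674 + 140953.07215 + 149082.45863 + 157680.70276 + 166774.84562 + 2724885.78402 = 3472643.83992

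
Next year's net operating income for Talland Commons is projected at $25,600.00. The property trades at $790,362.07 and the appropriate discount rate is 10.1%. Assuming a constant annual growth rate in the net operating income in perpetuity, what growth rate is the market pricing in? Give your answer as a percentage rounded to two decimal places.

P = D₁/(r−g) ⇒ g = r − D₁/P = 0.101 − $25,600.00/$790,362.07 = 0.068610

6.86%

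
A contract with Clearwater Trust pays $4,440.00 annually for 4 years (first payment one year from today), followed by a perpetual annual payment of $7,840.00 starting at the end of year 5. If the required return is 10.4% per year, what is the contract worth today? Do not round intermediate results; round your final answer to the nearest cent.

$64699.74

PV of 4-year annuity: $4,440.00 × [1 − (1+0.104)^−4] / 0.104 = 13953.19620
Perpetuity value at year 4: $7,840.00 / 0.104 = 75384.61538
PV of perpetuity: 75384.61538 / (1+0.104)^4 = 50746.53921
Total PV = 13953.19620 + 50746.53921 = 64699.73541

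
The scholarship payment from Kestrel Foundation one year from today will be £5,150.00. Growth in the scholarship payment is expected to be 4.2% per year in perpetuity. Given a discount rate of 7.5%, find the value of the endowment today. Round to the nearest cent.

Growing perpetuity: P = D₁ / (r − g) = £5,150.0000 / (0.075 − 0.042) = £156,060.61

£156060.61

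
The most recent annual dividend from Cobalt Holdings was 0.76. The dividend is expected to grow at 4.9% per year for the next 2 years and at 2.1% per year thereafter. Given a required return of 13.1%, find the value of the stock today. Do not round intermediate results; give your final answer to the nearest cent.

D_1 = 0.79724
D_2 = 0.83630
Terminal value at year 2: TV = D_2×(1+g_2)/(r−g_2) = 0.85387/0.11 = 7.76243
P_0 = D_1/(1+r)^1 + D_2/(1+r)^2 + TV/(1+r)^2
    = 0.70490 + 0.65379 + 6.06838 = 7.42707

7.43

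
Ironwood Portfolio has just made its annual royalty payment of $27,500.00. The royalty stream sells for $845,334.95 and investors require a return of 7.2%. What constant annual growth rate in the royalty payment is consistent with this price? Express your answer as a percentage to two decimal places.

3.82%

P = D₀(1+g)/(r−g) ⇒ P(r−g) = D₀(1+g) ⇒ g(P+D₀) = P·r − D₀
g = (P·r − D₀)/(P + D₀) = ($845,334.95×0.072 − $27,500.00) / ($845,334.95 + $27,500.00) = 0.038225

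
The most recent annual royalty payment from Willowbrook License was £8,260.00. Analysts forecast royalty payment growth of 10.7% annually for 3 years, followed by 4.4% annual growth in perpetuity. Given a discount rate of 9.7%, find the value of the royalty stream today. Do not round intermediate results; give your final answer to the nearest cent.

£192431.21

D_1 = 9143.82000
D_2 = 10122.20874
D_3 = 11205.28508
Terminal value at year 3: TV = D_3×(1+g_2)/(r−g_2) = 11698.31762/0.053 = 220722.97393
P_0 = D_1/(1+r)^1 + D_2/(1+r)^2 + D_3/(1+r)^3 + TV/(1+r)^3
    = 8335.29626 + 8411.27891 + 8487.95419 + 167196.68263 = 192431.21200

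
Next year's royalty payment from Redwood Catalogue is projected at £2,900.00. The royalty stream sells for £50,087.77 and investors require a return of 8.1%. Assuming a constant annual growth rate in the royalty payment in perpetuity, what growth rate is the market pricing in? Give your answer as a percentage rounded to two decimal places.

2.31%

P = D₁/(r−g) ⇒ g = r − D₁/P = 0.081 − £2,900.00/£50,087.77 = 0.023102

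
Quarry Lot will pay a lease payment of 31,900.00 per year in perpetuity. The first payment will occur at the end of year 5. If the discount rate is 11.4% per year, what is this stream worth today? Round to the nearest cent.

181695.88

Value at end of year 4: C / r = 31,900.00 / 0.114 = 279,824.5614
Discount to today: PV = 279,824.5614 / (1 + 0.114)^4 = 279,824.5614 / 1.540071 = 181,695.88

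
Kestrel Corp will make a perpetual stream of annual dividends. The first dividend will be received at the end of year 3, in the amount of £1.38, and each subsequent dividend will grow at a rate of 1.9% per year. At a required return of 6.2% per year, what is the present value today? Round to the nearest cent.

£28.46

Value at end of year 2: C₁ / (r − g) = £1.38 / (0.062 − 0.019) = £32.0930
Discount to today: PV = £32.0930 / (1 + 0.062)^2 = £32.0930 / 1.127844 = £28.46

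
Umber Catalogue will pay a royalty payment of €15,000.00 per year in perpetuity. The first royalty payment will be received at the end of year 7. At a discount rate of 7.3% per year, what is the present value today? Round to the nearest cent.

Value at end of year 6: C / r = €15,000.00 / 0.073 = €205,479.4521
Discount to today: PV = €205,479.4521 / (1 + 0.073)^6 = €205,479.4521 / 1.526154 = €134,638.75

€134638.75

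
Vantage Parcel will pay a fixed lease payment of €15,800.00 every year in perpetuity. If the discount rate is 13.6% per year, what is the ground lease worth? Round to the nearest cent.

Level perpetuity: PV = C / r = €15,800.00 / 0.136 = €116,176.47

€116176.47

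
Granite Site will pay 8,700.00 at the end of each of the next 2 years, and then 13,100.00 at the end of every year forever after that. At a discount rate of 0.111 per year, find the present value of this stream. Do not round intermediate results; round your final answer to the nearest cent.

110492.91

PV of 2-year annuity: 8,700.00 × [1 − (1+0.111)^−2] / 0.111 = 14879.19269
Perpetuity value at year 2: 13,100.00 / 0.111 = 118018.01802
PV of perpetuity: 118018.01802 / (1+0.111)^2 = 95613.71638
Total PV = 14879.19269 + 95613.71638 = 110492.90907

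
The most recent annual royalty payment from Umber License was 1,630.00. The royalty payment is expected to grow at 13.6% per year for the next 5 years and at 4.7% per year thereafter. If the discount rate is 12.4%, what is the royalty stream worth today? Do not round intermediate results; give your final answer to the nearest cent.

D_1 = 1851.68000
D_2 = 2103.50848
D_3 = 2389.58563
D_4 = 2714.56928
D_5 = 3083.75070
Terminal value at year 5: TV = D_5×(1+g_2)/(r−g_2) = 3228.68698/0.077 = 41930.99980
P_0 = D_1/(1+r)^1 + D_2/(1+r)^2 + D_3/(1+r)^3 + D_4/(1+r)^4 + D_5/(1+r)^5 + TV/(1+r)^5
    = 1647.40214 + 1664.99006 + 1682.76575 + 1700.73122 + 1718.88850 + 23372.41891 = 31787.19657

31787.20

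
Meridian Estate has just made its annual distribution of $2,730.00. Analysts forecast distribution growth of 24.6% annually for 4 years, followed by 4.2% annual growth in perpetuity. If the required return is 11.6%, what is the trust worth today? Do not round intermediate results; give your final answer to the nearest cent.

$74225.59

D_1 = 3401.58000
D_2 = 4238.36868
D_3 = 5281.00738
D_4 = 6580.13519
Terminal value at year 4: TV = D_4×(1+g_2)/(r−g_2) = 6856.50087/0.074 = 92655.41713
P_0 = D_1/(1+r)^1 + D_2/(1+r)^2 + D_3/(1+r)^3 + D_4/(1+r)^4 + TV/(1+r)^4
    = 3048.01075 + 3403.06577 + 3799.48024 + 4242.07202 + 59732.96012 = 74225.58891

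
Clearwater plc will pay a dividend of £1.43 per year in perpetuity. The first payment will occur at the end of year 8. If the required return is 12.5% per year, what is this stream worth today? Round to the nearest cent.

Value at end of year 7: C / r = £1.43 / 0.125 = £11.4400
Discount to today: PV = £11.4400 / (1 + 0.125)^7 = £11.4400 / 2.280697 = £5.02

£5.02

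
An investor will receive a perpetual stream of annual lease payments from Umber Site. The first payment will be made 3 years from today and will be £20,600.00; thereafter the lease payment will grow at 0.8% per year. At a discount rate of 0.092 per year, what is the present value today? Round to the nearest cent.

£205656.60

Value at end of year 2: C₁ / (r − g) = £20,600.00 / (0.092 − 0.008) = £245,238.0952
Discount to today: PV = £245,238.0952 / (1 + 0.092)^2 = £245,238.0952 / 1.192464 = £205,656.60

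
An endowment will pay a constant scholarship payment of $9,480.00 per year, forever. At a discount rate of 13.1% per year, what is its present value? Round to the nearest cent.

$72366.41

Level perpetuity: PV = C / r = $9,480.00 / 0.131 = $72,366.41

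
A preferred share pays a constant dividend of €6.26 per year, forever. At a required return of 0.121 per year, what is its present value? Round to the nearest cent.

Level perpetuity: PV = C / r = €6.26 / 0.121 = €51.74

€51.74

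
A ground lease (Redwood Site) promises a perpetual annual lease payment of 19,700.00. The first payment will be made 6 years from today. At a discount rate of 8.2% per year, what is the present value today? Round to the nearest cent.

162000.39

Value at end of year 5: C / r = 19,700.00 / 0.082 = 240,243.9024
Discount to today: PV = 240,243.9024 / (1 + 0.082)^5 = 240,243.9024 / 1.482983 = 162,000.39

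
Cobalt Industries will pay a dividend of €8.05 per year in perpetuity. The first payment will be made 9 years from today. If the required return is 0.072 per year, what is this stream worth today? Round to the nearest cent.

€64.11

Value at end of year 8: C / r = €8.05 / 0.072 = €111.8056
Discount to today: PV = €111.8056 / (1 + 0.072)^8 = €111.8056 / 1.744047 = €64.11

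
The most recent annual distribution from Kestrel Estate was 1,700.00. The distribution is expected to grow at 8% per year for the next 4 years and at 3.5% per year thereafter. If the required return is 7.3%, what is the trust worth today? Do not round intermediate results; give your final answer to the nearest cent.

D_1 = 1836.00000
D_2 = 1982.88000
D_3 = 2141.51040
D_4 = 2312.83123
Terminal value at year 4: TV = D_4×(1+g_2)/(r−g_2) = 2393.78033/0.038 = 62994.21908
P_0 = D_1/(1+r)^1 + D_2/(1+r)^2 + D_3/(1+r)^3 + D_4/(1+r)^4 + TV/(1+r)^4
    = 1711.09040 + 1722.25315 + 1733.48873 + 1744.79760 + 47522.77677 = 54434.40665

54434.41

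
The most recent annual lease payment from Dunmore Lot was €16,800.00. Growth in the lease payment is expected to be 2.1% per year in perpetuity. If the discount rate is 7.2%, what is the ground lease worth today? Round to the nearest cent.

€336329.41

D₁ = D₀ × (1 + g) = €16,800.00 × 1.021 = €17,152.8000
Growing perpetuity: P = D₁ / (r − g) = €17,152.8000 / (0.072 − 0.021) = €336,329.41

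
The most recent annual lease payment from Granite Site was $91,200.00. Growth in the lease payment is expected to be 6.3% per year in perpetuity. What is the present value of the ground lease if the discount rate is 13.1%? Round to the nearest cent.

$1425670.59

D₁ = D₀ × (1 + g) = $91,200.00 × 1.063 = $96,945.6000
Growing perpetuity: P = D₁ / (r − g) = $96,945.6000 / (0.131 − 0.063) = $1,425,670.59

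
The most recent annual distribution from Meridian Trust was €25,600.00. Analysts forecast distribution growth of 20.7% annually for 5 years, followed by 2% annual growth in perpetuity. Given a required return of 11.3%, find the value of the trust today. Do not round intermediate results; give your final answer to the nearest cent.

€585454.05

D_1 = 30899.20000
D_2 = 37295.33440
D_3 = 45015.46862
D_4 = 54333.67063
D_5 = 65580.74044
Terminal value at year 5: TV = D_5×(1+g_2)/(r−g_2) = 66892.35525/0.093 = 719272.63714
P_0 = D_1/(1+r)^1 + D_2/(1+r)^2 + D_3/(1+r)^3 + D_4/(1+r)^4 + D_5/(1+r)^5 + TV/(1+r)^5
    = 27762.08446 + 30106.77083 + 32649.48104 + 35406.93946 + 38397.28295 + 421131.49043 = 585454.04916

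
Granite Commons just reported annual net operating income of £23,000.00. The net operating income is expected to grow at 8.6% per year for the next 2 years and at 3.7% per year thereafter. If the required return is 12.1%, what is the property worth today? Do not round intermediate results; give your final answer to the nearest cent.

D_1 = 24978.00000
D_2 = 27126.10800
Terminal value at year 2: TV = D_2×(1+g_2)/(r−g_2) = 28129.77400/0.084 = 334878.26186
P_0 = D_1/(1+r)^1 + D_2/(1+r)^2 + TV/(1+r)^2
    = 22281.89117 + 21586.20322 + 266486.81832 = 310354.91271

£310354.91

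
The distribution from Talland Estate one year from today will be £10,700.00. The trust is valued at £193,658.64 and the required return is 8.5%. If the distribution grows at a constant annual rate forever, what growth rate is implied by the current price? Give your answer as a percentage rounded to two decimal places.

2.97%

P = D₁/(r−g) ⇒ g = r − D₁/P = 0.085 − £10,700.00/£193,658.64 = 0.029748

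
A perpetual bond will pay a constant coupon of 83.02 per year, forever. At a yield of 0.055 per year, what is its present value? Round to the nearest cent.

1509.45

Level perpetuity: PV = C / r = 83.02 / 0.055 = 1,509.45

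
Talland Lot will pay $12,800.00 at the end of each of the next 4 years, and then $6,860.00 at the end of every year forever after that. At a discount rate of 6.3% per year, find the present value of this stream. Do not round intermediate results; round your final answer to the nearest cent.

PV of 4-year annuity: $12,800.00 × [1 − (1+0.063)^−4] / 0.063 = 44050.35596
Perpetuity value at year 4: $6,860.00 / 0.063 = 108888.88889
PV of perpetuity: 108888.88889 / (1+0.063)^4 = 85280.65124
Total PV = 44050.35596 + 85280.65124 = 129331.00720

$129331.01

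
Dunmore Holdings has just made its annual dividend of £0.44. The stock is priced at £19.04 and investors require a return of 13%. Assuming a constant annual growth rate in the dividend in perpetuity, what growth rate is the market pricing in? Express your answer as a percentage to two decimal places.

10.45%

P = D₀(1+g)/(r−g) ⇒ P(r−g) = D₀(1+g) ⇒ g(P+D₀) = P·r − D₀
g = (P·r − D₀)/(P + D₀) = (£19.04×0.13 − £0.44) / (£19.04 + £0.44) = 0.104476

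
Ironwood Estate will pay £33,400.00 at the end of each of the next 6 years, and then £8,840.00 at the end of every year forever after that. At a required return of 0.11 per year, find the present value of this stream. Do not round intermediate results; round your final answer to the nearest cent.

PV of 6-year annuity: £33,400.00 × [1 − (1+0.11)^−6] / 0.11 = 141299.96431
Perpetuity value at year 6: £8,840.00 / 0.11 = 80363.63636
PV of perpetuity: 80363.63636 / (1+0.11)^6 = 42965.68174
Total PV = 141299.96431 + 42965.68174 = 184265.64605

£184265.65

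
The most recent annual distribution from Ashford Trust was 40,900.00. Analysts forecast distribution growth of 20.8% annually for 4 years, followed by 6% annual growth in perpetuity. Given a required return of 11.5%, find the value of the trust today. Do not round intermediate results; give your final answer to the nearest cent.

1286692.24

D_1 = 49407.20000
D_2 = 59683.89760
D_3 = 72098.14830
D_4 = 87094.56315
Terminal value at year 4: TV = D_4×(1+g_2)/(r−g_2) = 92320.23694/0.055 = 1678549.76248
P_0 = D_1/(1+r)^1 + D_2/(1+r)^2 + D_3/(1+r)^3 + D_4/(1+r)^4 + TV/(1+r)^4
    = 44311.39013 + 48007.31774 + 52011.51554 + 56349.69577 + 1086012.31838 = 1286692.23757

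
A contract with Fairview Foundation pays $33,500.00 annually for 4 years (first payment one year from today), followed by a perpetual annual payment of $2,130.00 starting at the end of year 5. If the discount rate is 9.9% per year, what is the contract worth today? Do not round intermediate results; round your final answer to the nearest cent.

PV of 4-year annuity: $33,500.00 × [1 − (1+0.099)^−4] / 0.099 = 106420.77116
Perpetuity value at year 4: $2,130.00 / 0.099 = 21515.15152
PV of perpetuity: 21515.15152 / (1+0.099)^4 = 14748.69651
Total PV = 106420.77116 + 14748.69651 = 121169.46767

$121169.47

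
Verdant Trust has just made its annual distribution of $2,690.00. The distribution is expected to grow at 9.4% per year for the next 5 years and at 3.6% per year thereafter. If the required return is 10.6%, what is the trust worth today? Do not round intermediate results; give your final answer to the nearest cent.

D_1 = 2942.86000
D_2 = 3219.48884
D_3 = 3522.12079
D_4 = 3853.20015
D_5 = 4215.40096
Terminal value at year 5: TV = D_5×(1+g_2)/(r−g_2) = 4367.15539/0.07 = 62387.93419
P_0 = D_1/(1+r)^1 + D_2/(1+r)^2 + D_3/(1+r)^3 + D_4/(1+r)^4 + D_5/(1+r)^5 + TV/(1+r)^5
    = 2660.81374 + 2631.94415 + 2603.38780 + 2575.14128 + 2547.20123 + 37698.57815 = 50717.06635

$50717.07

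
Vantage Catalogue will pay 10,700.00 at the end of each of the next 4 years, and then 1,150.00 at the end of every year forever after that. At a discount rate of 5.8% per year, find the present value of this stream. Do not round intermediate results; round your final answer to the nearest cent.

PV of 4-year annuity: 10,700.00 × [1 − (1+0.058)^−4] / 0.058 = 37247.06273
Perpetuity value at year 4: 1,150.00 / 0.058 = 19827.58621
PV of perpetuity: 19827.58621 / (1+0.058)^4 = 15824.39722
Total PV = 37247.06273 + 15824.39722 = 53071.45995

53071.46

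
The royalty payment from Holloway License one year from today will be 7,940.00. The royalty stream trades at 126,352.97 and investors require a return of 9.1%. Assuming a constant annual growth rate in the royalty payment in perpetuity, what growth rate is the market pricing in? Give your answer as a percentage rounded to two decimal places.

P = D₁/(r−g) ⇒ g = r − D₁/P = 0.091 − 7,940.00/126,352.97 = 0.028160

2.82%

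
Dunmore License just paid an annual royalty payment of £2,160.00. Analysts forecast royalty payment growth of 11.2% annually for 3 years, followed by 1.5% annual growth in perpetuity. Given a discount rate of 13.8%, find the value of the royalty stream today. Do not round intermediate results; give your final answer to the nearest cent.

D_1 = 2401.92000
D_2 = 2670.93504
D_3 = 2970.07976
Terminal value at year 3: TV = D_3×(1+g_2)/(r−g_2) = 3014.63096/0.123 = 24509.19480
P_0 = D_1/(1+r)^1 + D_2/(1+r)^2 + D_3/(1+r)^3 + TV/(1+r)^3
    = 2110.65026 + 2062.42803 + 2015.30753 + 16630.38324 = 22818.76906

£22818.77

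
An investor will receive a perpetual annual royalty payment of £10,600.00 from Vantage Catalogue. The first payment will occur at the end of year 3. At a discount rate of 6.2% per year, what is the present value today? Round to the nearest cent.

Value at end of year 2: C / r = £10,600.00 / 0.062 = £170,967.7419
Discount to today: PV = £170,967.7419 / (1 + 0.062)^2 = £170,967.7419 / 1.127844 = £151,588.11

£151588.11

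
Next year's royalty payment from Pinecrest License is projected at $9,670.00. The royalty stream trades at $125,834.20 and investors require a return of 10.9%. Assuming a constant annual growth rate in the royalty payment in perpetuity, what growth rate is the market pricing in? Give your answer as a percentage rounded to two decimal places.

P = D₁/(r−g) ⇒ g = r − D₁/P = 0.109 − $9,670.00/$125,834.20 = 0.032153

3.22%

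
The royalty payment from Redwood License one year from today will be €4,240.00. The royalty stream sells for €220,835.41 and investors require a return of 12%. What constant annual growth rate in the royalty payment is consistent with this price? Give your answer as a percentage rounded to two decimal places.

P = D₁/(r−g) ⇒ g = r − D₁/P = 0.12 − €4,240.00/€220,835.41 = 0.100800

10.08%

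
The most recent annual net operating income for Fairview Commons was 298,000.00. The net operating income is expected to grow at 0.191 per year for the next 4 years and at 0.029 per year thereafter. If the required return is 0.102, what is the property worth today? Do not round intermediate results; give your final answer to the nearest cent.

7183893.56

D_1 = 354918.00000
D_2 = 422707.33800
D_3 = 503444.43956
D_4 = 599602.32751
Terminal value at year 4: TV = D_4×(1+g_2)/(r−g_2) = 616990.79501/0.073 = 8451928.69879
P_0 = D_1/(1+r)^1 + D_2/(1+r)^2 + D_3/(1+r)^3 + D_4/(1+r)^4 + TV/(1+r)^4
    = 322067.15064 + 348078.01852 + 376189.58263 + 406571.49992 + 5730987.30705 = 7183893.55874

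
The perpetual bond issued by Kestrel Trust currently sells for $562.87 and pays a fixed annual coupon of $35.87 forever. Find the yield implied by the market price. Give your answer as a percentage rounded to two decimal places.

6.37%

P = C/r ⇒ r = C/P = $35.87/$562.87 = 0.063727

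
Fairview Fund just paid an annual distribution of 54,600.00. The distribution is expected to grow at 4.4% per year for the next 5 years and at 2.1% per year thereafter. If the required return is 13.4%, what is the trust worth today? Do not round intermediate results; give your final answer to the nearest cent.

540751.72

D_1 = 57002.40000
D_2 = 59510.50560
D_3 = 62128.96785
D_4 = 64862.64243
D_5 = 67716.59870
Terminal value at year 5: TV = D_5×(1+g_2)/(r−g_2) = 69138.64727/0.113 = 611846.43603
P_0 = D_1/(1+r)^1 + D_2/(1+r)^2 + D_3/(1+r)^3 + D_4/(1+r)^4 + D_5/(1+r)^5 + TV/(1+r)^5
    = 50266.66667 + 46277.24868 + 42604.45116 + 39223.14552 + 36110.19746 + 326270.01421 = 540751.72369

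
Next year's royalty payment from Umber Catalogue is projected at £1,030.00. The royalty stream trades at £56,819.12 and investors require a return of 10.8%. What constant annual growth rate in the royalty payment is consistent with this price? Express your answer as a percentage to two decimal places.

8.99%

P = D₁/(r−g) ⇒ g = r − D₁/P = 0.108 − £1,030.00/£56,819.12 = 0.089872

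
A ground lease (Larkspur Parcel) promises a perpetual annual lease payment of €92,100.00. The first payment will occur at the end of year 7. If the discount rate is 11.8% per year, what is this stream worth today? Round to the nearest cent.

Value at end of year 6: C / r = €92,100.00 / 0.118 = €780,508.4746
Discount to today: PV = €780,508.4746 / (1 + 0.118)^6 = €780,508.4746 / 1.952769 = €399,693.24

€399693.24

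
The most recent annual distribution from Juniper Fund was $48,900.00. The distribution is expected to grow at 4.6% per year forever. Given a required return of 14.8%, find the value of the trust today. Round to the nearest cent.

D₁ = D₀ × (1 + g) = $48,900.00 × 1.046 = $51,149.4000
Growing perpetuity: P = D₁ / (r − g) = $51,149.4000 / (0.148 − 0.046) = $501,464.71

$501464.71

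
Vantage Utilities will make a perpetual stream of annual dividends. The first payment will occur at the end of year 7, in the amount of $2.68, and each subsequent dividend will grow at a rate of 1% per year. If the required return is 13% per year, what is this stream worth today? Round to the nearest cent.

Value at end of year 6: C₁ / (r − g) = $2.68 / (0.13 − 0.01) = $22.3333
Discount to today: PV = $22.3333 / (1 + 0.13)^6 = $22.3333 / 2.081952 = $10.73

$10.73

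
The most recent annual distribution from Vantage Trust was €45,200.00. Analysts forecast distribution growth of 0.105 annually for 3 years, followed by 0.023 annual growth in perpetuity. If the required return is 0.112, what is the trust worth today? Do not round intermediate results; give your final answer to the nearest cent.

€643696.09

D_1 = 49946.00000
D_2 = 55190.33000
D_3 = 60985.31465
Terminal value at year 3: TV = D_3×(1+g_2)/(r−g_2) = 62387.97689/0.089 = 700988.50435
P_0 = D_1/(1+r)^1 + D_2/(1+r)^2 + D_3/(1+r)^3 + TV/(1+r)^3
    = 44915.46763 + 44632.72637 + 44351.76497 + 509796.12989 = 643696.08885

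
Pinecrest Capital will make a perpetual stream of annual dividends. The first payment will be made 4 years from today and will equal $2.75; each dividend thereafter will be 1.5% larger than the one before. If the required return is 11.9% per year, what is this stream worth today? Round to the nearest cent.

$18.87

Value at end of year 3: C₁ / (r − g) = $2.75 / (0.119 − 0.015) = $26.4423
Discount to today: PV = $26.4423 / (1 + 0.119)^3 = $26.4423 / 1.401168 = $18.87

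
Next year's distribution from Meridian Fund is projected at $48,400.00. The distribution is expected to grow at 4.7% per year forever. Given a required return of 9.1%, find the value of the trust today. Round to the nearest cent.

$1100000.00

Growing perpetuity: P = D₁ / (r − g) = $48,400.0000 / (0.091 − 0.047) = $1,100,000.00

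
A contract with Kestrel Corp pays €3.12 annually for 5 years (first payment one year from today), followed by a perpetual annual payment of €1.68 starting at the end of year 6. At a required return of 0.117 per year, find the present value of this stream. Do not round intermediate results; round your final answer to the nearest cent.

PV of 5-year annuity: €3.12 × [1 − (1+0.117)^−5] / 0.117 = 11.33099
Perpetuity value at year 5: €1.68 / 0.117 = 14.35897
PV of perpetuity: 14.35897 / (1+0.117)^5 = 8.25767
Total PV = 11.33099 + 8.25767 = 19.58866

€19.59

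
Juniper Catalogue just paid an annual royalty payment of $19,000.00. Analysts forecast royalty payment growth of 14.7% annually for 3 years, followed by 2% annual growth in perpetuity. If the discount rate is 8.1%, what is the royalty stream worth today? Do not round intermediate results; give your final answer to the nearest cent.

$443769.98

D_1 = 21793.00000
D_2 = 24996.57100
D_3 = 28671.06694
Terminal value at year 3: TV = D_3×(1+g_2)/(r−g_2) = 29244.48828/0.061 = 479417.84059
P_0 = D_1/(1+r)^1 + D_2/(1+r)^2 + D_3/(1+r)^3 + TV/(1+r)^3
    = 20160.03700 + 21390.89958 + 22696.91195 + 379522.13419 = 443769.98271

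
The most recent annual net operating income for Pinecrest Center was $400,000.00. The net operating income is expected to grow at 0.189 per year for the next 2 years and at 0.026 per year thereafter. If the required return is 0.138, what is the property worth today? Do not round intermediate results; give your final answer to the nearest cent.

D_1 = 475600.00000
D_2 = 565488.40000
Terminal value at year 2: TV = D_2×(1+g_2)/(r−g_2) = 580191.09840/0.112 = 5180277.66429
P_0 = D_1/(1+r)^1 + D_2/(1+r)^2 + TV/(1+r)^2
    = 417926.18629 + 436655.74297 + 4000078.50257 = 4854660.43184

$4854660.43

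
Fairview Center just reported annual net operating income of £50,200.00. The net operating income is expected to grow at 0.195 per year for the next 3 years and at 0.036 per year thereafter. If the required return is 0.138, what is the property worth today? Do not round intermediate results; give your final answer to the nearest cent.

£756588.22

D_1 = 59989.00000
D_2 = 71686.85500
D_3 = 85665.79173
Terminal value at year 3: TV = D_3×(1+g_2)/(r−g_2) = 88749.76023/0.102 = 870095.68850
P_0 = D_1/(1+r)^1 + D_2/(1+r)^2 + D_3/(1+r)^3 + TV/(1+r)^3
    = 52714.41125 + 55354.76401 + 58127.36642 + 590391.68249 = 756588.22417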